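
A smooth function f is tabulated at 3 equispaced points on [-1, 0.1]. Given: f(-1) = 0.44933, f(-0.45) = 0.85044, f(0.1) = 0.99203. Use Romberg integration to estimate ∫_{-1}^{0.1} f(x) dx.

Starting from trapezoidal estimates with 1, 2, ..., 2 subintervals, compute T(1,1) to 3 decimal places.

0.888

T(0,0) (trapezoid, 1 panel, h=1.1000): 0.79275
T(1,0) (trapezoid, 2 panels, h=0.5500): 0.86412
T(1,1) = 0.86412 + (0.86412 − 0.79275)/3 = 0.88791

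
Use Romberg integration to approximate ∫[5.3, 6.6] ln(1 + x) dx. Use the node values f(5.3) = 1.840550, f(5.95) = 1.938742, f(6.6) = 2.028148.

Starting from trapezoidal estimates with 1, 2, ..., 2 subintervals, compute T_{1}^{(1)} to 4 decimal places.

T_{0}^{(0)} (trapezoid, 1 panel, h=1.3000): 2.514654
T_{1}^{(0)} (trapezoid, 2 panels, h=0.6500): 2.517509
T_{1}^{(1)} = 2.517509 + (2.517509 − 2.514654)/3 = 2.518461

2.5185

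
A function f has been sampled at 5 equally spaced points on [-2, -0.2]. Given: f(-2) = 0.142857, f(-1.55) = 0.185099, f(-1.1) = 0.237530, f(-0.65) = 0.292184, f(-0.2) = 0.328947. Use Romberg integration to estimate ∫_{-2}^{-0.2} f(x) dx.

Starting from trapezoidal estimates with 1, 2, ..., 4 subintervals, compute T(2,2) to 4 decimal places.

T(0,0) (trapezoid, 1 panel, h=1.8000): 0.424624
T(1,0) (trapezoid, 2 panels, h=0.9000): 0.426089
T(2,0) (trapezoid, 4 panels, h=0.4500): 0.427822
T(1,1) = 0.426089 + (0.426089 − 0.424624)/3 = 0.426577
T(2,1) = 0.427822 + (0.427822 − 0.426089)/3 = 0.428400
T(2,2) = 0.428400 + (0.428400 − 0.426577)/15 = 0.428522

0.4285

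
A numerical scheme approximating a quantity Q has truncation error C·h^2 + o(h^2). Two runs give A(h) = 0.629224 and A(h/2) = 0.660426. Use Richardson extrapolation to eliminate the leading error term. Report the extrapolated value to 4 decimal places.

Extrapolated value = (4·A(h/2) − A(h)) / (4 − 1)
= (4·0.660426 − 0.629224) / 3
= 2.012480 / 3 = 0.670827

0.6708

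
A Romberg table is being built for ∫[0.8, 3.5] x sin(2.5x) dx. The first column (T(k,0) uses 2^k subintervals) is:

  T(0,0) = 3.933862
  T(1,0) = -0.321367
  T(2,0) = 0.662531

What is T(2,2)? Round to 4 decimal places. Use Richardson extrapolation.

1.1725

T(1,1) = (4·(-0.321367) − 3.933862) / 3 = -1.739777
T(2,1) = (4·0.662531 − (-0.321367)) / 3 = 0.990497
T(2,2) = 0.990497 + (0.990497 − (-1.739777))/15 = 1.172515
(Column j=1 coincides with Simpson's rule on the same nodes.)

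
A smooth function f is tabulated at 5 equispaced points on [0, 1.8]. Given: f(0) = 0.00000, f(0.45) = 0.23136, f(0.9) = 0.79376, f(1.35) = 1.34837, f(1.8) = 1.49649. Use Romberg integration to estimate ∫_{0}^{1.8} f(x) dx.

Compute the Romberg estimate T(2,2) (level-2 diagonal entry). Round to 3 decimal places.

1.411

T(0,0) (trapezoid, 1 panel, h=1.8000): 1.34684
T(1,0) (trapezoid, 2 panels, h=0.9000): 1.38780
T(2,0) (trapezoid, 4 panels, h=0.4500): 1.40478
T(1,1) = 1.38780 + (1.38780 − 1.34684)/3 = 1.40145
T(2,1) = 1.40478 + (1.40478 − 1.38780)/3 = 1.41044
T(2,2) = 1.41044 + (1.41044 − 1.40145)/15 = 1.41104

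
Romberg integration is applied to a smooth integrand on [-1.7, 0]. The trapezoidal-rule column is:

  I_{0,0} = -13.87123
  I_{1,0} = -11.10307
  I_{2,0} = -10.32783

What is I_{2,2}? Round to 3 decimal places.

Richardson extrapolation on the trapezoidal column (denominator 4−1=3):
I_{1,1} = -11.10307 + (-11.10307 − (-13.87123))/3 = -10.18035
I_{2,1} = -10.32783 + (-10.32783 − (-11.10307))/3 = -10.06942
I_{2,2} = -10.06942 + (-10.06942 − (-10.18035))/15 = -10.06202

-10.062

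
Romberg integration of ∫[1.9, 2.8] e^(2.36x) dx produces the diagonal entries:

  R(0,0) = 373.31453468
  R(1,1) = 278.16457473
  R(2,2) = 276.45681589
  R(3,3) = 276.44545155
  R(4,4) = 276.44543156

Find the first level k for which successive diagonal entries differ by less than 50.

|R(1,1) − R(0,0)| = 95.14995995 ≥ 50
|R(2,2) − R(1,1)| = 1.70775884 < 50

k = 2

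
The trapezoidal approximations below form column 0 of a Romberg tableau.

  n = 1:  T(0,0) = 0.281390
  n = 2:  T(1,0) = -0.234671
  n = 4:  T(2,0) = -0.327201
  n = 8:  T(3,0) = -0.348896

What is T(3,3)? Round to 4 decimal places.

Richardson extrapolation on the trapezoidal column (denominator 4−1=3):
T(1,1) = -0.234671 + (-0.234671 − 0.281390)/3 = -0.406691
T(2,1) = -0.327201 + (-0.327201 − (-0.234671))/3 = -0.358044
T(3,1) = (4·(-0.348896) − (-0.327201)) / 3 = -0.356128
T(2,2) = (16·(-0.358044) − (-0.406691)) / 15 = -0.354801
T(3,2) = (16·(-0.356128) − (-0.358044)) / 15 = -0.356000
T(3,3) = (64·(-0.356000) − (-0.354801)) / 63 = -0.356019

-0.3560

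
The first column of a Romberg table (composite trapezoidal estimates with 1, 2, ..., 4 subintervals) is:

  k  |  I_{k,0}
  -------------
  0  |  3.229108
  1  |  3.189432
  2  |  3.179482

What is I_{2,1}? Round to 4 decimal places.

3.1762

Richardson extrapolation on the trapezoidal column (denominator 4−1=3):
I_{2,1} = (4·3.179482 − 3.189432) / 3 = 3.176165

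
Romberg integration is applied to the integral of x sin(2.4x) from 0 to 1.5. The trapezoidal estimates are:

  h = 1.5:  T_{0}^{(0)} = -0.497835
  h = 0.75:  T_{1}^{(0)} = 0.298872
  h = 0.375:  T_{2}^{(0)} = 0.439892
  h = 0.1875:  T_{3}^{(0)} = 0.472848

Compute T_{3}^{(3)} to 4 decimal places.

Richardson extrapolation on the trapezoidal column (denominator 4−1=3):
T_{1}^{(1)} = (4·0.298872 − (-0.497835)) / 3 = 0.564441
T_{2}^{(1)} = (4·0.439892 − 0.298872) / 3 = 0.486899
T_{3}^{(1)} = (4·0.472848 − 0.439892) / 3 = 0.483833
T_{2}^{(2)} = (16·0.486899 − 0.564441) / 15 = 0.481730
T_{3}^{(2)} = 0.483833 + (0.483833 − 0.486899)/15 = 0.483629
T_{3}^{(3)} = (64·0.483629 − 0.481730) / 63 = 0.483659

0.4837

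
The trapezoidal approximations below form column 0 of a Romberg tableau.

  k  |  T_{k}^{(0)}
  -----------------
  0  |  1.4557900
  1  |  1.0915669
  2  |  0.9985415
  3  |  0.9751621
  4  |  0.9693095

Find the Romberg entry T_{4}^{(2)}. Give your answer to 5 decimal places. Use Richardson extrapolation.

0.96736

Richardson extrapolation on the trapezoidal column (denominator 4−1=3):
T_{3}^{(1)} = 0.9751621 + (0.9751621 − 0.9985415)/3 = 0.9673690
T_{4}^{(1)} = (4·0.9693095 − 0.9751621) / 3 = 0.9673586
T_{4}^{(2)} = 0.9673586 + (0.9673586 − 0.9673690)/15 = 0.9673579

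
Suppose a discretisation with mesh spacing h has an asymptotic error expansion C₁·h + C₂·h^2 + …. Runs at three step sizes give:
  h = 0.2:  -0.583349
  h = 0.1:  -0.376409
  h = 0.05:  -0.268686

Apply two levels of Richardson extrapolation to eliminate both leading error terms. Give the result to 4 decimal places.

First eliminate the h term (factor 2^1 = 2):
  B₁ = (2·(-0.376409) − (-0.583349))/1 = -0.169469
  B₂ = (2·(-0.268686) − (-0.376409))/1 = -0.160963
Then eliminate the h^2 term (factor 2^2 = 4):
  (4·(-0.160963) − (-0.169469))/3 = -0.158128

-0.1581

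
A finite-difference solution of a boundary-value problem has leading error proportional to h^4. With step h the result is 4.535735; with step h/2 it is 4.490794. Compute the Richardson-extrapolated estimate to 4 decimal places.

The leading error scales as h^4; refining by a factor of 2 reduces it by 2^4 = 16.
Extrapolated value = (16·A(h/2) − A(h)) / (16 − 1)
= (16·4.490794 − 4.535735) / 15
= 67.316969 / 15 = 4.487798

4.4878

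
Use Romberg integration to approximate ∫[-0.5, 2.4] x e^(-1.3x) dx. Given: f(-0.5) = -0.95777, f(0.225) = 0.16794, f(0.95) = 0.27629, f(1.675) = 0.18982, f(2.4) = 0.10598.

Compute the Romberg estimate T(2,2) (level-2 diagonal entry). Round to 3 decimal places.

T(0,0) (trapezoid, 1 panel, h=2.9000): -1.23510
T(1,0) (trapezoid, 2 panels, h=1.4500): -0.21693
T(2,0) (trapezoid, 4 panels, h=0.7250): 0.15091
T(1,1) = -0.21693 + (-0.21693 − (-1.23510))/3 = 0.12246
T(2,1) = 0.15091 + (0.15091 − (-0.21693))/3 = 0.27352
T(2,2) = 0.27352 + (0.27352 − 0.12246)/15 = 0.28359

0.284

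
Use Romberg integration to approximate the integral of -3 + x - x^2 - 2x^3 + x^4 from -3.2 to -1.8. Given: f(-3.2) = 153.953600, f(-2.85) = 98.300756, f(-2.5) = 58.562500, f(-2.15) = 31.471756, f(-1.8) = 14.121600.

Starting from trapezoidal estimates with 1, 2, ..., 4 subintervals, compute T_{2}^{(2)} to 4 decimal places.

93.8311

T_{0}^{(0)} (trapezoid, 1 panel, h=1.4000): 117.652640
T_{1}^{(0)} (trapezoid, 2 panels, h=0.7000): 99.820070
T_{2}^{(0)} (trapezoid, 4 panels, h=0.3500): 95.330414
T_{1}^{(1)} = 99.820070 + (99.820070 − 117.652640)/3 = 93.875880
T_{2}^{(1)} = 95.330414 + (95.330414 − 99.820070)/3 = 93.833862
T_{2}^{(2)} = 93.833862 + (93.833862 − 93.875880)/15 = 93.831061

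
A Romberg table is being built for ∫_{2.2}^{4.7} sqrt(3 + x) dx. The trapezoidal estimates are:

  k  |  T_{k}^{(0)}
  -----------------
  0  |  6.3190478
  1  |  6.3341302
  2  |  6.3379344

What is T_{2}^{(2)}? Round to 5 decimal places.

6.33921

T_{1}^{(1)} = 6.3341302 + (6.3341302 − 6.3190478)/3 = 6.3391577
T_{2}^{(1)} = (4·6.3379344 − 6.3341302) / 3 = 6.3392025
T_{2}^{(2)} = (16·6.3392025 − 6.3391577) / 15 = 6.3392055
(Column j=1 coincides with Simpson's rule on the same nodes.)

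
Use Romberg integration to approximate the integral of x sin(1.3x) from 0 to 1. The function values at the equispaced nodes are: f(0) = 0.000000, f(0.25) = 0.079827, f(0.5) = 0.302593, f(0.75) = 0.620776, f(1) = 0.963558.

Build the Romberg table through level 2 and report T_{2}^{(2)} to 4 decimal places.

T_{0}^{(0)} (trapezoid, 1 panel, h=1.0000): 0.481779
T_{1}^{(0)} (trapezoid, 2 panels, h=0.5000): 0.392186
T_{2}^{(0)} (trapezoid, 4 panels, h=0.2500): 0.371244
T_{1}^{(1)} = 0.392186 + (0.392186 − 0.481779)/3 = 0.362322
T_{2}^{(1)} = 0.371244 + (0.371244 − 0.392186)/3 = 0.364263
T_{2}^{(2)} = 0.364263 + (0.364263 − 0.362322)/15 = 0.364392

0.3644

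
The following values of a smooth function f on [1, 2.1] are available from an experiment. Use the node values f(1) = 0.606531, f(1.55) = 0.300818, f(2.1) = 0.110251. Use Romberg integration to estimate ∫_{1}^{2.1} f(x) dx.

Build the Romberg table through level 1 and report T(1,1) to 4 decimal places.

T(0,0) (trapezoid, 1 panel, h=1.1000): 0.394230
T(1,0) (trapezoid, 2 panels, h=0.5500): 0.362565
T(1,1) = 0.362565 + (0.362565 − 0.394230)/3 = 0.352010

0.3520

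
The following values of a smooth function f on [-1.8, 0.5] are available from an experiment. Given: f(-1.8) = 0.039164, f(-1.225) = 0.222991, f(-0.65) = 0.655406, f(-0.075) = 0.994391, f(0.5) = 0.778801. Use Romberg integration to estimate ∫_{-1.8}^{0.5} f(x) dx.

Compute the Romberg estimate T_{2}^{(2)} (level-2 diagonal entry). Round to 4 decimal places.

1.3429

T_{0}^{(0)} (trapezoid, 1 panel, h=2.3000): 0.940660
T_{1}^{(0)} (trapezoid, 2 panels, h=1.1500): 1.224047
T_{2}^{(0)} (trapezoid, 4 panels, h=0.5750): 1.312018
T_{1}^{(1)} = 1.224047 + (1.224047 − 0.940660)/3 = 1.318509
T_{2}^{(1)} = 1.312018 + (1.312018 − 1.224047)/3 = 1.341342
T_{2}^{(2)} = 1.341342 + (1.341342 − 1.318509)/15 = 1.342864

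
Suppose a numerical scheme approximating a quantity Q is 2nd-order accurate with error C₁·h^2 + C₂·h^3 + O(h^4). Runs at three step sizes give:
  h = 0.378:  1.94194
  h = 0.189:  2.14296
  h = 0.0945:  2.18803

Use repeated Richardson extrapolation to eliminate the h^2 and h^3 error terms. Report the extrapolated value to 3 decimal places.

2.202

First eliminate the h^2 term (factor 2^2 = 4):
  B₁ = (4·2.14296 − 1.94194)/3 = 2.20997
  B₂ = (4·2.18803 − 2.14296)/3 = 2.20305
Then eliminate the h^3 term (factor 2^3 = 8):
  (8·2.20305 − 2.20997)/7 = 2.20206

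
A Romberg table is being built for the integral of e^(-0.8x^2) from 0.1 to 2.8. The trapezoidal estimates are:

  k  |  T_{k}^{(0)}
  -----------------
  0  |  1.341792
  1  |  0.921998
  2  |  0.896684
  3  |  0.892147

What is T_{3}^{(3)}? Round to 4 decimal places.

0.8907

Richardson extrapolation on the trapezoidal column (denominator 4−1=3):
T_{1}^{(1)} = (4·0.921998 − 1.341792) / 3 = 0.782067
T_{2}^{(1)} = 0.896684 + (0.896684 − 0.921998)/3 = 0.888246
T_{3}^{(1)} = (4·0.892147 − 0.896684) / 3 = 0.890635
T_{2}^{(2)} = (16·0.888246 − 0.782067) / 15 = 0.895325
T_{3}^{(2)} = 0.890635 + (0.890635 − 0.888246)/15 = 0.890794
T_{3}^{(3)} = 0.890794 + (0.890794 − 0.895325)/63 = 0.890722
(Column j=1 coincides with Simpson's rule on the same nodes.)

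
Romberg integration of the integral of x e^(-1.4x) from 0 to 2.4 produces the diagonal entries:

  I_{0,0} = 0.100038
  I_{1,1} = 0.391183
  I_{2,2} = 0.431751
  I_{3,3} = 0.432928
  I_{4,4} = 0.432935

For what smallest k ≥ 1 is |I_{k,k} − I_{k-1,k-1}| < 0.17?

k = 2

|I_{1,1} − I_{0,0}| = 0.291145 ≥ 0.17
|I_{2,2} − I_{1,1}| = 0.040568 < 0.17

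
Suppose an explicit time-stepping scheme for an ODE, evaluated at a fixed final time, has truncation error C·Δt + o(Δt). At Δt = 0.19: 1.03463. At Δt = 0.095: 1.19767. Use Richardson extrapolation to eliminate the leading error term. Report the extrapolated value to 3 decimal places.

1.361

Extrapolated value = (2·A(Δt/2) − A(Δt)) / (2 − 1)
= (2·1.19767 − 1.03463) / 1
= 1.36071 / 1 = 1.36071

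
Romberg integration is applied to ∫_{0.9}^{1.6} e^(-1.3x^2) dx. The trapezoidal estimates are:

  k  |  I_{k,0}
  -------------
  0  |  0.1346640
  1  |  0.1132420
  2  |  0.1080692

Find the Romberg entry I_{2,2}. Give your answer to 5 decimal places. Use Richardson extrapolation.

0.10636

I_{1,1} = (4·0.1132420 − 0.1346640) / 3 = 0.1061013
I_{2,1} = 0.1080692 + (0.1080692 − 0.1132420)/3 = 0.1063449
I_{2,2} = 0.1063449 + (0.1063449 − 0.1061013)/15 = 0.1063611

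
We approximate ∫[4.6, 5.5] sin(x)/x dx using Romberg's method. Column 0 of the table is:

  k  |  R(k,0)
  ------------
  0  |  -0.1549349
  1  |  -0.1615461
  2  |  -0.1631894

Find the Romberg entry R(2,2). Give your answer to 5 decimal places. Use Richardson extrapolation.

Richardson extrapolation on the trapezoidal column (denominator 4−1=3):
R(1,1) = (4·(-0.1615461) − (-0.1549349)) / 3 = -0.1637498
R(2,1) = -0.1631894 + (-0.1631894 − (-0.1615461))/3 = -0.1637372
R(2,2) = (16·(-0.1637372) − (-0.1637498)) / 15 = -0.1637364

-0.16374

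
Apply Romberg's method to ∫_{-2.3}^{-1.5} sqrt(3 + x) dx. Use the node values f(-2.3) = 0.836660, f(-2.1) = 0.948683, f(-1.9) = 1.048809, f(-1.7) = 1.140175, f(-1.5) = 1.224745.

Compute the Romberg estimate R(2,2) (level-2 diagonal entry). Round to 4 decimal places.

0.8343

R(0,0) (trapezoid, 1 panel, h=0.8000): 0.824562
R(1,0) (trapezoid, 2 panels, h=0.4000): 0.831805
R(2,0) (trapezoid, 4 panels, h=0.2000): 0.833674
R(1,1) = 0.831805 + (0.831805 − 0.824562)/3 = 0.834219
R(2,1) = 0.833674 + (0.833674 − 0.831805)/3 = 0.834297
R(2,2) = 0.834297 + (0.834297 − 0.834219)/15 = 0.834302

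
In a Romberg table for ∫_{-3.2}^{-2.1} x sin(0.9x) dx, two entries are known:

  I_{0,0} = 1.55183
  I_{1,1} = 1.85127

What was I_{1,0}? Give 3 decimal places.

From I_{1,1} = (4·I_{1,0} − I_{0,0})/3, solve for I_{1,0}:
4·I_{1,0} = 3·1.85127 + 1.55183 = 7.10564
I_{1,0} = 1.77641

1.776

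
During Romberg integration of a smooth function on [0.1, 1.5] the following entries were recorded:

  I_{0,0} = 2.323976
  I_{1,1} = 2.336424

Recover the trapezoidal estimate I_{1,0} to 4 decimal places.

From I_{1,1} = (4·I_{1,0} − I_{0,0})/3, solve for I_{1,0}:
4·I_{1,0} = 3·2.336424 + 2.323976 = 9.333248
I_{1,0} = 2.333312

2.3333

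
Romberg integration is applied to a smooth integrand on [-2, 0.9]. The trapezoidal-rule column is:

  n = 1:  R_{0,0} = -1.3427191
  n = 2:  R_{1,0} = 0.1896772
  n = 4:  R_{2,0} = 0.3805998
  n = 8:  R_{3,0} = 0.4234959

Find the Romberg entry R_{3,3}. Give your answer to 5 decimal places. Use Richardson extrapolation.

0.43753

R_{1,1} = (4·0.1896772 − (-1.3427191)) / 3 = 0.7004760
R_{2,1} = (4·0.3805998 − 0.1896772) / 3 = 0.4442407
R_{3,1} = (4·0.4234959 − 0.3805998) / 3 = 0.4377946
R_{2,2} = (16·0.4442407 − 0.7004760) / 15 = 0.4271583
R_{3,2} = (16·0.4377946 − 0.4442407) / 15 = 0.4373649
R_{3,3} = (64·0.4373649 − 0.4271583) / 63 = 0.4375269
(Column j=1 coincides with Simpson's rule on the same nodes.)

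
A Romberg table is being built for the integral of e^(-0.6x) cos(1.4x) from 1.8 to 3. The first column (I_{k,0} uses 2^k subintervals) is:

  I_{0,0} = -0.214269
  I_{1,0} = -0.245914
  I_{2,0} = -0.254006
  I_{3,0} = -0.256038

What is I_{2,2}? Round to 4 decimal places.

Richardson extrapolation on the trapezoidal column (denominator 4−1=3):
I_{1,1} = (4·(-0.245914) − (-0.214269)) / 3 = -0.256462
I_{2,1} = (4·(-0.254006) − (-0.245914)) / 3 = -0.256703
I_{2,2} = -0.256703 + (-0.256703 − (-0.256462))/15 = -0.256719

-0.2567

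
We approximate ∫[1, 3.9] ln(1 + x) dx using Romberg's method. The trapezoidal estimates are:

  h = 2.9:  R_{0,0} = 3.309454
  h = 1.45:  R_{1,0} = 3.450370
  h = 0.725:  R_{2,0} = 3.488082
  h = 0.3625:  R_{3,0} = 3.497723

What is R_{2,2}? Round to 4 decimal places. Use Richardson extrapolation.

R_{1,1} = 3.450370 + (3.450370 − 3.309454)/3 = 3.497342
R_{2,1} = (4·3.488082 − 3.450370) / 3 = 3.500653
R_{2,2} = (16·3.500653 − 3.497342) / 15 = 3.500874

3.5009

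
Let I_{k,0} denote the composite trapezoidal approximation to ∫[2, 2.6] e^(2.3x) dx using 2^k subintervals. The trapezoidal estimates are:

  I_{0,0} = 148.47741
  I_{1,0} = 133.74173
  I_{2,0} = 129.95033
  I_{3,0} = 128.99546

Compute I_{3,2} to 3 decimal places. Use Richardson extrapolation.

I_{2,1} = (4·129.95033 − 133.74173) / 3 = 128.68653
I_{3,1} = (4·128.99546 − 129.95033) / 3 = 128.67717
I_{3,2} = (16·128.67717 − 128.68653) / 15 = 128.67655
(Column j=1 coincides with Simpson's rule on the same nodes.)

128.677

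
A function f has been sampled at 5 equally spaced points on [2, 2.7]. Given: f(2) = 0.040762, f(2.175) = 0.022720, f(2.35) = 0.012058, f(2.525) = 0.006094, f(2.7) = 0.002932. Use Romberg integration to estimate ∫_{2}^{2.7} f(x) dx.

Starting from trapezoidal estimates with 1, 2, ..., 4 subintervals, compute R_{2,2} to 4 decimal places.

R_{0,0} (trapezoid, 1 panel, h=0.7000): 0.015293
R_{1,0} (trapezoid, 2 panels, h=0.3500): 0.011867
R_{2,0} (trapezoid, 4 panels, h=0.1750): 0.010976
R_{1,1} = 0.011867 + (0.011867 − 0.015293)/3 = 0.010725
R_{2,1} = 0.010976 + (0.010976 − 0.011867)/3 = 0.010679
R_{2,2} = 0.010679 + (0.010679 − 0.010725)/15 = 0.010676

0.0107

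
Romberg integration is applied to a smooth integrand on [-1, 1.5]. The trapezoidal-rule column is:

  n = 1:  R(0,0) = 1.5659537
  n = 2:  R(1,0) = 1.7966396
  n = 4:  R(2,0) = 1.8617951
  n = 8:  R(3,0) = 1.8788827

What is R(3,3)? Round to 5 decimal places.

R(1,1) = 1.7966396 + (1.7966396 − 1.5659537)/3 = 1.8735349
R(2,1) = (4·1.8617951 − 1.7966396) / 3 = 1.8835136
R(3,1) = (4·1.8788827 − 1.8617951) / 3 = 1.8845786
R(2,2) = 1.8835136 + (1.8835136 − 1.8735349)/15 = 1.8841788
R(3,2) = (16·1.8845786 − 1.8835136) / 15 = 1.8846496
R(3,3) = (64·1.8846496 − 1.8841788) / 63 = 1.8846571

1.88466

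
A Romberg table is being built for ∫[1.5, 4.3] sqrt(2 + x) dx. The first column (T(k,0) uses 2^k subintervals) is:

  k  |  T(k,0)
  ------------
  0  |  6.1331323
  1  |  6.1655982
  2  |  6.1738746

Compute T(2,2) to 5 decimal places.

T(1,1) = (4·6.1655982 − 6.1331323) / 3 = 6.1764202
T(2,1) = 6.1738746 + (6.1738746 − 6.1655982)/3 = 6.1766334
T(2,2) = 6.1766334 + (6.1766334 − 6.1764202)/15 = 6.1766476

6.17665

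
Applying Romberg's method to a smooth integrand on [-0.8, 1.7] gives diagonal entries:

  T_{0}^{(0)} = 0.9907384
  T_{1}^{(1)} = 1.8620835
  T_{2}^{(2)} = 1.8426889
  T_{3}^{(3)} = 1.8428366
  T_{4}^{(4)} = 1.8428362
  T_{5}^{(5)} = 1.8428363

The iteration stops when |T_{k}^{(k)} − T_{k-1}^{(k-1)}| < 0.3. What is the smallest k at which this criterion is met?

|T_{1}^{(1)} − T_{0}^{(0)}| = 0.8713451 ≥ 0.3
|T_{2}^{(2)} − T_{1}^{(1)}| = 0.0193946 < 0.3

k = 2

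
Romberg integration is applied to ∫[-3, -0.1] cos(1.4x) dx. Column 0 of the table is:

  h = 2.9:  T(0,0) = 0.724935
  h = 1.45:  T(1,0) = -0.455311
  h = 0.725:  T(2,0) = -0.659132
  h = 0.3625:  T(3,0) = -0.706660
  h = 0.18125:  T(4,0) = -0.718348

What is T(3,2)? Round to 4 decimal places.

-0.7222

T(2,1) = (4·(-0.659132) − (-0.455311)) / 3 = -0.727072
T(3,1) = (4·(-0.706660) − (-0.659132)) / 3 = -0.722503
T(3,2) = (16·(-0.722503) − (-0.727072)) / 15 = -0.722198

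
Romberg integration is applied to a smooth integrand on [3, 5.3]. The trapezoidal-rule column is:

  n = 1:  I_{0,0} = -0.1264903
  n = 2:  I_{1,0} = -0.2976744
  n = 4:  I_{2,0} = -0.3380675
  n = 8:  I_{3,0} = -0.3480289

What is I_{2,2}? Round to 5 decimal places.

Richardson extrapolation on the trapezoidal column (denominator 4−1=3):
I_{1,1} = (4·(-0.2976744) − (-0.1264903)) / 3 = -0.3547358
I_{2,1} = (4·(-0.3380675) − (-0.2976744)) / 3 = -0.3515319
I_{2,2} = (16·(-0.3515319) − (-0.3547358)) / 15 = -0.3513183
(Column j=1 coincides with Simpson's rule on the same nodes.)

-0.35132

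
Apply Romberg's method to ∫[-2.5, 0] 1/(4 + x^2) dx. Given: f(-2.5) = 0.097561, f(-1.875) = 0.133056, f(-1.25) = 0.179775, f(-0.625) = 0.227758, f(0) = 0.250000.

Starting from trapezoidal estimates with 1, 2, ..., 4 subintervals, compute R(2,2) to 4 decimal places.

R(0,0) (trapezoid, 1 panel, h=2.5000): 0.434451
R(1,0) (trapezoid, 2 panels, h=1.2500): 0.441944
R(2,0) (trapezoid, 4 panels, h=0.6250): 0.446481
R(1,1) = 0.441944 + (0.441944 − 0.434451)/3 = 0.444442
R(2,1) = 0.446481 + (0.446481 − 0.441944)/3 = 0.447993
R(2,2) = 0.447993 + (0.447993 − 0.444442)/15 = 0.448230

0.4482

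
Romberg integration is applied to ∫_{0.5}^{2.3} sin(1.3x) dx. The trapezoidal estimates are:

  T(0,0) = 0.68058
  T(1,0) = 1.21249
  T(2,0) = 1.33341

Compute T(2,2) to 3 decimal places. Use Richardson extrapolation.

1.373

Richardson extrapolation on the trapezoidal column (denominator 4−1=3):
T(1,1) = (4·1.21249 − 0.68058) / 3 = 1.38979
T(2,1) = 1.33341 + (1.33341 − 1.21249)/3 = 1.37372
T(2,2) = (16·1.37372 − 1.38979) / 15 = 1.37265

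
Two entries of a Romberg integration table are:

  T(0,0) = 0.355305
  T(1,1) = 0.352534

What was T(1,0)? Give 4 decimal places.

0.3532

From T(1,1) = (4·T(1,0) − T(0,0))/3, solve for T(1,0):
4·T(1,0) = 3·0.352534 + 0.355305 = 1.412907
T(1,0) = 0.353227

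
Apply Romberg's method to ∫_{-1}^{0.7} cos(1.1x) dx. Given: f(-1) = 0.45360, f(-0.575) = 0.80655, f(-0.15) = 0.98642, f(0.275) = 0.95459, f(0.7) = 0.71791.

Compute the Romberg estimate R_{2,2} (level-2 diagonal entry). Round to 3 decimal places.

1.443

R_{0,0} (trapezoid, 1 panel, h=1.7000): 0.99578
R_{1,0} (trapezoid, 2 panels, h=0.8500): 1.33635
R_{2,0} (trapezoid, 4 panels, h=0.4250): 1.41666
R_{1,1} = 1.33635 + (1.33635 − 0.99578)/3 = 1.44987
R_{2,1} = 1.41666 + (1.41666 − 1.33635)/3 = 1.44343
R_{2,2} = 1.44343 + (1.44343 − 1.44987)/15 = 1.44300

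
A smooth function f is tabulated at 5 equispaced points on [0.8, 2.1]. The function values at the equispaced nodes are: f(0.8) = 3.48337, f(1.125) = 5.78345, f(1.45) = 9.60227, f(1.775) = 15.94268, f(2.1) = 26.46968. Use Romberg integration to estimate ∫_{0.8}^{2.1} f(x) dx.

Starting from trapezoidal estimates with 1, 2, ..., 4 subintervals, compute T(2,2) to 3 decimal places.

14.735

T(0,0) (trapezoid, 1 panel, h=1.3000): 19.46948
T(1,0) (trapezoid, 2 panels, h=0.6500): 15.97622
T(2,0) (trapezoid, 4 panels, h=0.3250): 15.04910
T(1,1) = 15.97622 + (15.97622 − 19.46948)/3 = 14.81180
T(2,1) = 15.04910 + (15.04910 − 15.97622)/3 = 14.74006
T(2,2) = 14.74006 + (14.74006 − 14.81180)/15 = 14.73528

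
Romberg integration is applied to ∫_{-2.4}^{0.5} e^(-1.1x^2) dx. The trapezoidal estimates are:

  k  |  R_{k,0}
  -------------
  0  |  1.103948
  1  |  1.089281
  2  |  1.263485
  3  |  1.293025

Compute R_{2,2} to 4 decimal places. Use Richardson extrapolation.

Richardson extrapolation on the trapezoidal column (denominator 4−1=3):
R_{1,1} = 1.089281 + (1.089281 − 1.103948)/3 = 1.084392
R_{2,1} = (4·1.263485 − 1.089281) / 3 = 1.321553
R_{2,2} = (16·1.321553 − 1.084392) / 15 = 1.337364

1.3374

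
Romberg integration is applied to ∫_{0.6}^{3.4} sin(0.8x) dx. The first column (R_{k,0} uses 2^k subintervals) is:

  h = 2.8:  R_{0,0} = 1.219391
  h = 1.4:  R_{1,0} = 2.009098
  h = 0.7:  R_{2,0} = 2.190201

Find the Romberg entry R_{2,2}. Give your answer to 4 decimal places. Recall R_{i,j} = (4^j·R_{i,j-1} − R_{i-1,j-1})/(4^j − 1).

2.2491

Richardson extrapolation on the trapezoidal column (denominator 4−1=3):
R_{1,1} = 2.009098 + (2.009098 − 1.219391)/3 = 2.272334
R_{2,1} = (4·2.190201 − 2.009098) / 3 = 2.250569
R_{2,2} = (16·2.250569 − 2.272334) / 15 = 2.249118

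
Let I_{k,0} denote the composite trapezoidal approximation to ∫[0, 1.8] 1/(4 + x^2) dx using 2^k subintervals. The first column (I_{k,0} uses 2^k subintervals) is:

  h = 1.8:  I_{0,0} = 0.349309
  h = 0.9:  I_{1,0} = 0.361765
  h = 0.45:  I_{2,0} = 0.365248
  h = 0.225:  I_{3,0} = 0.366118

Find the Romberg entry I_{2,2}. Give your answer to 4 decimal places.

Richardson extrapolation on the trapezoidal column (denominator 4−1=3):
I_{1,1} = (4·0.361765 − 0.349309) / 3 = 0.365917
I_{2,1} = (4·0.365248 − 0.361765) / 3 = 0.366409
I_{2,2} = (16·0.366409 − 0.365917) / 15 = 0.366442

0.3664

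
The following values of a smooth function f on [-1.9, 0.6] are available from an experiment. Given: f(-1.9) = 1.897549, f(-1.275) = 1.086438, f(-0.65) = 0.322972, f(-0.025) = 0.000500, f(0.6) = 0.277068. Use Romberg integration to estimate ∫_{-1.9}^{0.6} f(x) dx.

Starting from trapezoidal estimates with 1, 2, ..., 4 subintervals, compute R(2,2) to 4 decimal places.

R(0,0) (trapezoid, 1 panel, h=2.5000): 2.718271
R(1,0) (trapezoid, 2 panels, h=1.2500): 1.762851
R(2,0) (trapezoid, 4 panels, h=0.6250): 1.560762
R(1,1) = 1.762851 + (1.762851 − 2.718271)/3 = 1.444378
R(2,1) = 1.560762 + (1.560762 − 1.762851)/3 = 1.493399
R(2,2) = 1.493399 + (1.493399 − 1.444378)/15 = 1.496667

1.4967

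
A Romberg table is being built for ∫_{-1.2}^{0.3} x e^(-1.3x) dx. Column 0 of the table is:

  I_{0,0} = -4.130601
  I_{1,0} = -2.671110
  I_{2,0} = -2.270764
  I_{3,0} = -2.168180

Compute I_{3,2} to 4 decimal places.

I_{2,1} = -2.270764 + (-2.270764 − (-2.671110))/3 = -2.137315
I_{3,1} = (4·(-2.168180) − (-2.270764)) / 3 = -2.133985
I_{3,2} = (16·(-2.133985) − (-2.137315)) / 15 = -2.133763

-2.1338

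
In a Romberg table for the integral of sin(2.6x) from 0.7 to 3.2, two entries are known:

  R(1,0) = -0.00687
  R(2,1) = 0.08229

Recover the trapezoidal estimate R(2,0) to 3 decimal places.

0.060

From R(2,1) = (4·R(2,0) − R(1,0))/3, solve for R(2,0):
4·R(2,0) = 3·0.08229 + (-0.00687) = 0.24000
R(2,0) = 0.06000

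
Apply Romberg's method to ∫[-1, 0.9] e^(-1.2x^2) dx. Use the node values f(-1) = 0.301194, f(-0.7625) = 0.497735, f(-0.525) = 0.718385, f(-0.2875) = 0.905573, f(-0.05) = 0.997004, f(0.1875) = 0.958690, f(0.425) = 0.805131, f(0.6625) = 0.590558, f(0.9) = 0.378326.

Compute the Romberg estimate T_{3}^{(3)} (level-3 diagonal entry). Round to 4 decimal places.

1.3879

T_{0}^{(0)} (trapezoid, 1 panel, h=1.9000): 0.645544
T_{1}^{(0)} (trapezoid, 2 panels, h=0.9500): 1.269926
T_{2}^{(0)} (trapezoid, 4 panels, h=0.4750): 1.358633
T_{3}^{(0)} (trapezoid, 8 panels, h=0.2375): 1.380549
T_{1}^{(1)} = 1.269926 + (1.269926 − 0.645544)/3 = 1.478053
T_{2}^{(1)} = 1.358633 + (1.358633 − 1.269926)/3 = 1.388202
T_{3}^{(1)} = 1.380549 + (1.380549 − 1.358633)/3 = 1.387854
T_{2}^{(2)} = 1.388202 + (1.388202 − 1.478053)/15 = 1.382212
T_{3}^{(2)} = 1.387854 + (1.387854 − 1.388202)/15 = 1.387831
T_{3}^{(3)} = 1.387831 + (1.387831 − 1.382212)/63 = 1.387920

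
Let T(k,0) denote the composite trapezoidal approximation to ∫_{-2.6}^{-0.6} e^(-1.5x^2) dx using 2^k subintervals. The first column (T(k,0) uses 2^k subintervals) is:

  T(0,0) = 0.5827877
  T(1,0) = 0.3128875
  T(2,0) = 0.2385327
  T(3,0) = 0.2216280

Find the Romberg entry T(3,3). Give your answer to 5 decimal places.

0.21619

Richardson extrapolation on the trapezoidal column (denominator 4−1=3):
T(1,1) = 0.3128875 + (0.3128875 − 0.5827877)/3 = 0.2229208
T(2,1) = 0.2385327 + (0.2385327 − 0.3128875)/3 = 0.2137478
T(3,1) = 0.2216280 + (0.2216280 − 0.2385327)/3 = 0.2159931
T(2,2) = 0.2137478 + (0.2137478 − 0.2229208)/15 = 0.2131363
T(3,2) = (16·0.2159931 − 0.2137478) / 15 = 0.2161428
T(3,3) = 0.2161428 + (0.2161428 − 0.2131363)/63 = 0.2161905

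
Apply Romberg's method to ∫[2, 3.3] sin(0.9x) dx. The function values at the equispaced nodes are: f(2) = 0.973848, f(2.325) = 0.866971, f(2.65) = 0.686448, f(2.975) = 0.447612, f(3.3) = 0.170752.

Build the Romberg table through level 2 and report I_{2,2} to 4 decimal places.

I_{0,0} (trapezoid, 1 panel, h=1.3000): 0.743990
I_{1,0} (trapezoid, 2 panels, h=0.6500): 0.818186
I_{2,0} (trapezoid, 4 panels, h=0.3250): 0.836333
I_{1,1} = 0.818186 + (0.818186 − 0.743990)/3 = 0.842918
I_{2,1} = 0.836333 + (0.836333 − 0.818186)/3 = 0.842382
I_{2,2} = 0.842382 + (0.842382 − 0.842918)/15 = 0.842346

0.8423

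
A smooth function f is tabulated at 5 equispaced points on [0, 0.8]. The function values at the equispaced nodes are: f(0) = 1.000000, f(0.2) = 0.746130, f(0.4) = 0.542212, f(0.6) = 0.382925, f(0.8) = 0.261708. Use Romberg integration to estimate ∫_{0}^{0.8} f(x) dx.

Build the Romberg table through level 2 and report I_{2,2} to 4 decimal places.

0.4575

I_{0,0} (trapezoid, 1 panel, h=0.8000): 0.504683
I_{1,0} (trapezoid, 2 panels, h=0.4000): 0.469226
I_{2,0} (trapezoid, 4 panels, h=0.2000): 0.460424
I_{1,1} = 0.469226 + (0.469226 − 0.504683)/3 = 0.457407
I_{2,1} = 0.460424 + (0.460424 − 0.469226)/3 = 0.457490
I_{2,2} = 0.457490 + (0.457490 − 0.457407)/15 = 0.457496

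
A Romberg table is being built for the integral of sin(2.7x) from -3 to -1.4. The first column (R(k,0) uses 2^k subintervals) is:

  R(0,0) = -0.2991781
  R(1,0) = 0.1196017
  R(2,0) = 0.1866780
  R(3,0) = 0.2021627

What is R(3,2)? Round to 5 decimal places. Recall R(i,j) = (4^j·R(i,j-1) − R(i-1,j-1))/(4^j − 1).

0.20721

Richardson extrapolation on the trapezoidal column (denominator 4−1=3):
R(2,1) = (4·0.1866780 − 0.1196017) / 3 = 0.2090368
R(3,1) = 0.2021627 + (0.2021627 − 0.1866780)/3 = 0.2073243
R(3,2) = 0.2073243 + (0.2073243 − 0.2090368)/15 = 0.2072101
(Column j=1 coincides with Simpson's rule on the same nodes.)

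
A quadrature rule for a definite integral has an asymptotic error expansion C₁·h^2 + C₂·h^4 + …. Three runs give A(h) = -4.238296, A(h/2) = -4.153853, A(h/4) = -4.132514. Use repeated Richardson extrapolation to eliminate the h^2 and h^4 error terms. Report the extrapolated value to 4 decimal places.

First eliminate the h^2 term (factor 2^2 = 4):
  B₁ = (4·(-4.153853) − (-4.238296))/3 = -4.125705
  B₂ = (4·(-4.132514) − (-4.153853))/3 = -4.125401
Then eliminate the h^4 term (factor 2^4 = 16):
  (16·(-4.125401) − (-4.125705))/15 = -4.125381

-4.1254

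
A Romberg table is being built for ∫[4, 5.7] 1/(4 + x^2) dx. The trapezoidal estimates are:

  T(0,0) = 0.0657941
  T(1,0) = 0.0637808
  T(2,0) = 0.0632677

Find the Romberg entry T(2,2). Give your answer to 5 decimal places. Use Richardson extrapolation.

Richardson extrapolation on the trapezoidal column (denominator 4−1=3):
T(1,1) = (4·0.0637808 − 0.0657941) / 3 = 0.0631097
T(2,1) = (4·0.0632677 − 0.0637808) / 3 = 0.0630967
T(2,2) = 0.0630967 + (0.0630967 − 0.0631097)/15 = 0.0630958

0.06310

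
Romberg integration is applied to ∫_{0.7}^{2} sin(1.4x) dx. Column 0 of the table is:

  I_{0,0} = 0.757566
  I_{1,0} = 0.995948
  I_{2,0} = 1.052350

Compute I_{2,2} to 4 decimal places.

1.0709

I_{1,1} = (4·0.995948 − 0.757566) / 3 = 1.075409
I_{2,1} = (4·1.052350 − 0.995948) / 3 = 1.071151
I_{2,2} = (16·1.071151 − 1.075409) / 15 = 1.070867
(Column j=1 coincides with Simpson's rule on the same nodes.)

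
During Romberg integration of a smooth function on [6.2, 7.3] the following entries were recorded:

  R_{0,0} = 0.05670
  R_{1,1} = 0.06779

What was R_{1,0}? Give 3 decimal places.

0.065

From R_{1,1} = (4·R_{1,0} − R_{0,0})/3, solve for R_{1,0}:
4·R_{1,0} = 3·0.06779 + 0.05670 = 0.26007
R_{1,0} = 0.06502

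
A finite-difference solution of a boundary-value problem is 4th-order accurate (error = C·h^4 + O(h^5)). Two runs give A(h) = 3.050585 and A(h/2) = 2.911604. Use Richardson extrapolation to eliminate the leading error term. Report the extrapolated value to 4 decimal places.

Extrapolated value = (16·A(h/2) − A(h)) / (16 − 1)
= (16·2.911604 − 3.050585) / 15
= 43.535079 / 15 = 2.902339

2.9023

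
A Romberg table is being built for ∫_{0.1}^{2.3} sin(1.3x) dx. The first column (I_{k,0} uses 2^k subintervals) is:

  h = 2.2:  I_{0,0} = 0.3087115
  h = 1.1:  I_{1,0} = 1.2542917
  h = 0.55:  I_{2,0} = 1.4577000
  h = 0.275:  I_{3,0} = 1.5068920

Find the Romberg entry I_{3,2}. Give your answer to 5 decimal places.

1.52314

Richardson extrapolation on the trapezoidal column (denominator 4−1=3):
I_{2,1} = 1.4577000 + (1.4577000 − 1.2542917)/3 = 1.5255028
I_{3,1} = 1.5068920 + (1.5068920 − 1.4577000)/3 = 1.5232893
I_{3,2} = (16·1.5232893 − 1.5255028) / 15 = 1.5231417
(Column j=1 coincides with Simpson's rule on the same nodes.)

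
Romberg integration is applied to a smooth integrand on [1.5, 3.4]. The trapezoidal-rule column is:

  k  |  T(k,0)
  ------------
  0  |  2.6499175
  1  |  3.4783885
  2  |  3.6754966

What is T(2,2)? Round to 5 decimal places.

3.74031

Richardson extrapolation on the trapezoidal column (denominator 4−1=3):
T(1,1) = (4·3.4783885 − 2.6499175) / 3 = 3.7545455
T(2,1) = 3.6754966 + (3.6754966 − 3.4783885)/3 = 3.7411993
T(2,2) = 3.7411993 + (3.7411993 − 3.7545455)/15 = 3.7403096
(Column j=1 coincides with Simpson's rule on the same nodes.)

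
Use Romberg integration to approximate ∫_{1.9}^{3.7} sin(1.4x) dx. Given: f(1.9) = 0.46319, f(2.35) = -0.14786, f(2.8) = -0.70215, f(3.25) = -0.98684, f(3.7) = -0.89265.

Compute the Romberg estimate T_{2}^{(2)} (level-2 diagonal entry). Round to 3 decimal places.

T_{0}^{(0)} (trapezoid, 1 panel, h=1.8000): -0.38651
T_{1}^{(0)} (trapezoid, 2 panels, h=0.9000): -0.82519
T_{2}^{(0)} (trapezoid, 4 panels, h=0.4500): -0.92321
T_{1}^{(1)} = -0.82519 + (-0.82519 − (-0.38651))/3 = -0.97142
T_{2}^{(1)} = -0.92321 + (-0.92321 − (-0.82519))/3 = -0.95588
T_{2}^{(2)} = -0.95588 + (-0.95588 − (-0.97142))/15 = -0.95484

-0.955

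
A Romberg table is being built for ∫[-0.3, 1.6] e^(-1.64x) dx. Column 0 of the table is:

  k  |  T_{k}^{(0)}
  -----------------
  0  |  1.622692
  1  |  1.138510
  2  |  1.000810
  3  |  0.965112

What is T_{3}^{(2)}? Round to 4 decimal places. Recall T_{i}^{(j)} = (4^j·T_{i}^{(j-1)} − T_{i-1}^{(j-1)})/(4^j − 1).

0.9531

Richardson extrapolation on the trapezoidal column (denominator 4−1=3):
T_{2}^{(1)} = (4·1.000810 − 1.138510) / 3 = 0.954910
T_{3}^{(1)} = 0.965112 + (0.965112 − 1.000810)/3 = 0.953213
T_{3}^{(2)} = (16·0.953213 − 0.954910) / 15 = 0.953100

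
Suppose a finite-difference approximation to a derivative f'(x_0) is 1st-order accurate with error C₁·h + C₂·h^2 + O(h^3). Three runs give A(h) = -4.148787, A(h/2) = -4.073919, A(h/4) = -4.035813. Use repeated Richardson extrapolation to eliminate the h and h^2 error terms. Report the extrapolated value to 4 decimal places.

First eliminate the h term (factor 2^1 = 2):
  B₁ = (2·(-4.073919) − (-4.148787))/1 = -3.999051
  B₂ = (2·(-4.035813) − (-4.073919))/1 = -3.997707
Then eliminate the h^2 term (factor 2^2 = 4):
  (4·(-3.997707) − (-3.999051))/3 = -3.997259

-3.9973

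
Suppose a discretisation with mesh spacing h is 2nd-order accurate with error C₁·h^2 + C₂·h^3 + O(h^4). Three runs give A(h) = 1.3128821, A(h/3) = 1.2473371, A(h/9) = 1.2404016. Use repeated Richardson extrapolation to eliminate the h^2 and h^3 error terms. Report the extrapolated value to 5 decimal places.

1.23955

First eliminate the h^2 term (factor 3^2 = 9):
  B₁ = (9·1.2473371 − 1.3128821)/8 = 1.2391440
  B₂ = (9·1.2404016 − 1.2473371)/8 = 1.2395347
Then eliminate the h^3 term (factor 3^3 = 27):
  (27·1.2395347 − 1.2391440)/26 = 1.2395497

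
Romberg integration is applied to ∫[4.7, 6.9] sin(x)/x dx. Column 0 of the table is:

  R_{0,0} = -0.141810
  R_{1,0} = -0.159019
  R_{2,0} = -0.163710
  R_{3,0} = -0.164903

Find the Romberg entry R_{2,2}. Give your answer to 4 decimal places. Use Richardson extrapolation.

-0.1653

Richardson extrapolation on the trapezoidal column (denominator 4−1=3):
R_{1,1} = (4·(-0.159019) − (-0.141810)) / 3 = -0.164755
R_{2,1} = (4·(-0.163710) − (-0.159019)) / 3 = -0.165274
R_{2,2} = -0.165274 + (-0.165274 − (-0.164755))/15 = -0.165309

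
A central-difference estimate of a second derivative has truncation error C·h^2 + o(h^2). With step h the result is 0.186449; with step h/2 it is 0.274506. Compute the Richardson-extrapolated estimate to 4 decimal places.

The leading error scales as h^2; refining by a factor of 2 reduces it by 2^2 = 4.
Extrapolated value = (4·A(h/2) − A(h)) / (4 − 1)
= (4·0.274506 − 0.186449) / 3
= 0.911575 / 3 = 0.303858

0.3039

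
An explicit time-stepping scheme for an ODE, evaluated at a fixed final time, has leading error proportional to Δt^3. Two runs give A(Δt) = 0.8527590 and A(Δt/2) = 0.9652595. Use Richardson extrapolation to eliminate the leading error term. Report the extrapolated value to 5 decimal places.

0.98133

Extrapolated value = (8·A(Δt/2) − A(Δt)) / (8 − 1)
= (8·0.9652595 − 0.8527590) / 7
= 6.8693170 / 7 = 0.9813310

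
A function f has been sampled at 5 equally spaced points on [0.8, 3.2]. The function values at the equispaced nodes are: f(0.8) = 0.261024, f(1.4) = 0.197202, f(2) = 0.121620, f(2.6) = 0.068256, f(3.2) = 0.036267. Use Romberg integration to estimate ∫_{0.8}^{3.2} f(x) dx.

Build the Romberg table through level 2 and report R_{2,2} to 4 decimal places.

R_{0,0} (trapezoid, 1 panel, h=2.4000): 0.356749
R_{1,0} (trapezoid, 2 panels, h=1.2000): 0.324319
R_{2,0} (trapezoid, 4 panels, h=0.6000): 0.321434
R_{1,1} = 0.324319 + (0.324319 − 0.356749)/3 = 0.313509
R_{2,1} = 0.321434 + (0.321434 − 0.324319)/3 = 0.320472
R_{2,2} = 0.320472 + (0.320472 − 0.313509)/15 = 0.320936

0.3209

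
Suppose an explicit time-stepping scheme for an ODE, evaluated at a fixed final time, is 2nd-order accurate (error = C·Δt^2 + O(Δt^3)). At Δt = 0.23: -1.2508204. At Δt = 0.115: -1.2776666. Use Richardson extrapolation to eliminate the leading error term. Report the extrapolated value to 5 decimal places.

The leading error scales as Δt^2; refining by a factor of 2 reduces it by 2^2 = 4.
Extrapolated value = (4·A(Δt/2) − A(Δt)) / (4 − 1)
= (4·(-1.2776666) − (-1.2508204)) / 3
= -3.8598460 / 3 = -1.2866153

-1.28662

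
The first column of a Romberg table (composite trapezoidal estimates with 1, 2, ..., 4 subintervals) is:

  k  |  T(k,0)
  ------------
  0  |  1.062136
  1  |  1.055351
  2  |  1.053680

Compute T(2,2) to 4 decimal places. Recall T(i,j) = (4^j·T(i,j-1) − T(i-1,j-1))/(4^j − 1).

T(1,1) = (4·1.055351 − 1.062136) / 3 = 1.053089
T(2,1) = 1.053680 + (1.053680 − 1.055351)/3 = 1.053123
T(2,2) = 1.053123 + (1.053123 − 1.053089)/15 = 1.053125

1.0531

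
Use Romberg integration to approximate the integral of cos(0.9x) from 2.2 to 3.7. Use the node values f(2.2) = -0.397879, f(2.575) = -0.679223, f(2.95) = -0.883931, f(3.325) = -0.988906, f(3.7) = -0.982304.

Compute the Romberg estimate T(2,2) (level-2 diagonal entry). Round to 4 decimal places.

-1.2275

T(0,0) (trapezoid, 1 panel, h=1.5000): -1.035137
T(1,0) (trapezoid, 2 panels, h=0.7500): -1.180517
T(2,0) (trapezoid, 4 panels, h=0.3750): -1.215807
T(1,1) = -1.180517 + (-1.180517 − (-1.035137))/3 = -1.228977
T(2,1) = -1.215807 + (-1.215807 − (-1.180517))/3 = -1.227570
T(2,2) = -1.227570 + (-1.227570 − (-1.228977))/15 = -1.227476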